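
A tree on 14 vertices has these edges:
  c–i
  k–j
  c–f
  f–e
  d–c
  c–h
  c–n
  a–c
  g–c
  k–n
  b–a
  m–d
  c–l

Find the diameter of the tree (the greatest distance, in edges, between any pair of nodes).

A longest path is e-f-c-n-k-j, with 5 edges.

5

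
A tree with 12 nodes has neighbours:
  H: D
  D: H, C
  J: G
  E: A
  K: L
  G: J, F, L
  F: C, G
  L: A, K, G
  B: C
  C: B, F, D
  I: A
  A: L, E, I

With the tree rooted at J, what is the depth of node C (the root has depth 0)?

J–G–F–C — 3 edges.

3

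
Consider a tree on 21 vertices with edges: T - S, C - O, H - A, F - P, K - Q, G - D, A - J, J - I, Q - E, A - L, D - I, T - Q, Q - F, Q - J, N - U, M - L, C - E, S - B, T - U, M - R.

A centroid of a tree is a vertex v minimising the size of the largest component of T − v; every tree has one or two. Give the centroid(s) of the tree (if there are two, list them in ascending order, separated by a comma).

Delete Q: the remaining components have sizes 9, 5, 3, 2, 1. Max 9 ≤ 10, so Q is a centroid.
Every other node leaves some component of size > 10, so the centroid is unique.

Q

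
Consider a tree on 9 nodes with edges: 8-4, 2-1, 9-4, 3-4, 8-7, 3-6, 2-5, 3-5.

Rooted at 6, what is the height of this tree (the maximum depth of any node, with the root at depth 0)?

4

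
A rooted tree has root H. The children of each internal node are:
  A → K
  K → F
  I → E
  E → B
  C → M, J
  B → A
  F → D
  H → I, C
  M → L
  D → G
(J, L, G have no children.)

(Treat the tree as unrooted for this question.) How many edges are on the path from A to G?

Walking from A: A–K–F–D–G. Length 4.

4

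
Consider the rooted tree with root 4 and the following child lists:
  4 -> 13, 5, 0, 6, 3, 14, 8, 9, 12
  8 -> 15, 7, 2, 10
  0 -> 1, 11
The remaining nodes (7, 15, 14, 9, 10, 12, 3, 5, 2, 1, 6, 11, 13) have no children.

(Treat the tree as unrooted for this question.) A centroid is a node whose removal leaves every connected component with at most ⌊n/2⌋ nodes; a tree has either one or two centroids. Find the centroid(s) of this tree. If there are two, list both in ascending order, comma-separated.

Delete 4: the remaining components have sizes 5, 3, 1, 1, 1, 1, 1, 1, 1. Max 5 ≤ 8, so 4 is a centroid.
No neighbour of 4 does as well, so 4 is the unique centroid.

4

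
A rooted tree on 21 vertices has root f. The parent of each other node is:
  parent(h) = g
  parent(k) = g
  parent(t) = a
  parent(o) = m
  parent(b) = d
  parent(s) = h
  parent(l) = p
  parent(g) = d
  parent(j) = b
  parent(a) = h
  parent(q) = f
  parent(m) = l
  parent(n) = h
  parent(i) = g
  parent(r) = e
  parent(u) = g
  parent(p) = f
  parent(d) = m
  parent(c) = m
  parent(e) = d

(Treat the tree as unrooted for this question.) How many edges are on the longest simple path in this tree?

9

Starting from t, a farthest node is q at distance 9.
One longest path: t–a–h–g–d–m–l–p–f–q.
So the diameter is 9.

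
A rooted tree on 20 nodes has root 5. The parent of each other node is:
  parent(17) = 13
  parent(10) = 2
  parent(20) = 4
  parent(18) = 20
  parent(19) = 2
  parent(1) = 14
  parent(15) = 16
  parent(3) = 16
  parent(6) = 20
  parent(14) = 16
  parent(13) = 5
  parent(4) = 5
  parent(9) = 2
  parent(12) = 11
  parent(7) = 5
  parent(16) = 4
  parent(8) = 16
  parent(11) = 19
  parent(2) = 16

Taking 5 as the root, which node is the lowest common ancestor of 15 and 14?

15's ancestor chain is 15, 16, 4, 5 and 14's is 14, 16, 4, 5; they first meet at 16.

16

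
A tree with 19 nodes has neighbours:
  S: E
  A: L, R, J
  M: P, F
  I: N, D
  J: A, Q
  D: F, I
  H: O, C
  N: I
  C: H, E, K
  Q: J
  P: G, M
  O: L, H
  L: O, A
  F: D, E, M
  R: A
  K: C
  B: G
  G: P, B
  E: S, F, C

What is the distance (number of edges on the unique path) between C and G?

5

C - E - F - M - P - G: 5 edges.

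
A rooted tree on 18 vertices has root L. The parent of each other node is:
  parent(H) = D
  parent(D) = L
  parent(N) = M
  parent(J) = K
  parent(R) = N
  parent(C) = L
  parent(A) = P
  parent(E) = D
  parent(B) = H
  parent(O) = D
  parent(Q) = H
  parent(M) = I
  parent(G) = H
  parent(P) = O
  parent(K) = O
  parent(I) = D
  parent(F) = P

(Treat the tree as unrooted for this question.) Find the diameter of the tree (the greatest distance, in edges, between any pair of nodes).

A longest path is R–N–M–I–D–O–P–F, with 7 edges.

7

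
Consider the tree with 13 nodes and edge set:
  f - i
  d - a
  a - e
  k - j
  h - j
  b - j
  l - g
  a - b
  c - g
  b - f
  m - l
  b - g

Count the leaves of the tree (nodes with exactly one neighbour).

7

Exactly 7 nodes have a single neighbour: c, d, e, h, i, k, m.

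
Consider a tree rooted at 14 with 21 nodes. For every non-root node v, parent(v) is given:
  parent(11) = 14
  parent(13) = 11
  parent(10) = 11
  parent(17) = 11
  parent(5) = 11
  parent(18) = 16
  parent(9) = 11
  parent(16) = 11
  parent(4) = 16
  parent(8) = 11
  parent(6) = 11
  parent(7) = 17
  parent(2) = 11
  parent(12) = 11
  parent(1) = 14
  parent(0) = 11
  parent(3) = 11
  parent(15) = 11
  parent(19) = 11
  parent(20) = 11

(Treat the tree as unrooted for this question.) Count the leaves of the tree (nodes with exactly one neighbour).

The leaves are 0, 1, 2, 3, 4, 5, 6, 7, 8, 9, 10, 12, 13, 15, 18, 19, 20.
That is 17 leaves.

17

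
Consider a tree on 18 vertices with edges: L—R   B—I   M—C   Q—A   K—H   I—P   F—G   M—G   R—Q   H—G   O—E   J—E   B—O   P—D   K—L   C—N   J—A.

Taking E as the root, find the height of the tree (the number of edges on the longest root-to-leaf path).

N sits deepest: E → J → A → Q → R → L → K → H → G → M → C → N — 11 edges from the root.

11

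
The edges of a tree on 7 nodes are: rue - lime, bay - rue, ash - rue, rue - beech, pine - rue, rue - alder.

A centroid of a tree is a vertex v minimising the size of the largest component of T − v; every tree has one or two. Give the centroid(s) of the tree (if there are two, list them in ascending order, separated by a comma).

rue

Removing rue splits the tree into components of sizes 1, 1, 1, 1, 1, 1; the largest is 1 ≤ ⌊7/2⌋ = 3.
No neighbour of rue does as well, so rue is the unique centroid.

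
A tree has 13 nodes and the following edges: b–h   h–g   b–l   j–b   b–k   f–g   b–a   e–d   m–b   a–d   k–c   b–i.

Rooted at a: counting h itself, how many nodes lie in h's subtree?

h's subtree: {h, g, f}, size 3.

3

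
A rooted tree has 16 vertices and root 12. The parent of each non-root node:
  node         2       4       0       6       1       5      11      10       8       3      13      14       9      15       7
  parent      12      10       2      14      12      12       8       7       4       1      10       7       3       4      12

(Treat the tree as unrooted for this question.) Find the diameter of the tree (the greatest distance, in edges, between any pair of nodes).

BFS from 9 reaches 11 last, at distance 8; BFS from 11 confirms no node is farther.
Path: 9-3-1-12-7-10-4-8-11.

8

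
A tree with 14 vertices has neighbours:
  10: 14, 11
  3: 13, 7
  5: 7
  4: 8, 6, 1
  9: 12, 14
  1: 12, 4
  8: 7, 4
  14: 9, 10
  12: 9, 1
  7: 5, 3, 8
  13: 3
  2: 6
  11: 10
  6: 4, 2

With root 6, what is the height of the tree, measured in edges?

7

11 sits deepest: 6 → 4 → 1 → 12 → 9 → 14 → 10 → 11 — 7 edges from the root.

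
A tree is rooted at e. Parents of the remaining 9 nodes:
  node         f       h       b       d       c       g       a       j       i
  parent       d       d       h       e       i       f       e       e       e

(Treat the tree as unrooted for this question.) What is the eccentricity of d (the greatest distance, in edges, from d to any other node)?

A farthest node from d is c.
The path d – e – i – c has 3 edges.

3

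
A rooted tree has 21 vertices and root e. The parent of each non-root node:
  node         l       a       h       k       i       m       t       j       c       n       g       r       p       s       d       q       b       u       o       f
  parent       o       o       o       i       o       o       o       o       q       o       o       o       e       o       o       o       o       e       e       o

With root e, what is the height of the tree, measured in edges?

3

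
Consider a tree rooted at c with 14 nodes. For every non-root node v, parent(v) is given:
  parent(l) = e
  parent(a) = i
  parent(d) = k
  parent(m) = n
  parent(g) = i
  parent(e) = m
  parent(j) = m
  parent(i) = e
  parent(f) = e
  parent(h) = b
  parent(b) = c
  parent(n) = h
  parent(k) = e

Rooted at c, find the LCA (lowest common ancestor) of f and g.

e

Ancestors of f (toward the root): f, e, m, n, h, b, c.
Ancestors of g: g, i, e, m, n, h, b, c.
The deepest node appearing in both lists is e.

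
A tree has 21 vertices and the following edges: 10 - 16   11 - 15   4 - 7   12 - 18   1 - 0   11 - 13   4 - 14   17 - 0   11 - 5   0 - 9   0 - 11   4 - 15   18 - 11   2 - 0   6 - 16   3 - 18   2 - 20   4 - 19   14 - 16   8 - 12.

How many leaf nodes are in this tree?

The leaves are 1, 3, 5, 6, 7, 8, 9, 10, 13, 17, 19, 20.
That is 12 leaves.

12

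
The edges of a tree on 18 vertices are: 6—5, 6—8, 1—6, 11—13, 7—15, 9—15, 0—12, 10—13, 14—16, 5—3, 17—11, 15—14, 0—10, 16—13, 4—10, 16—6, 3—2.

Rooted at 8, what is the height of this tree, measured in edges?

The longest root-to-leaf path is 8-6-16-13-10-0-12 (6 edges).

6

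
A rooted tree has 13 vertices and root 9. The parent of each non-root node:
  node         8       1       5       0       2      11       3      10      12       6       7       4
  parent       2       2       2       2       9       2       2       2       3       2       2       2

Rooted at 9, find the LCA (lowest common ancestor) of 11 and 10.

2

Ancestors of 11 (toward the root): 11, 2, 9.
Ancestors of 10: 10, 2, 9.
The deepest node appearing in both lists is 2.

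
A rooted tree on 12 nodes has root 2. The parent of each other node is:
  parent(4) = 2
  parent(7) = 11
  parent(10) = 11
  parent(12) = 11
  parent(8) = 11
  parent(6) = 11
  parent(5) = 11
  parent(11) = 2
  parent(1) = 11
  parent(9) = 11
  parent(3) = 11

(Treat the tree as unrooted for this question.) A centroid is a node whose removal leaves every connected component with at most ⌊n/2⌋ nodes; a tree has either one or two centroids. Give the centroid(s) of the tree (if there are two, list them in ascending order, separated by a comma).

If 11 is removed the pieces have sizes 2, 1, 1, 1, 1, 1, 1, 1, 1, 1, all ≤ ⌊12/2⌋ = 6.
No neighbour of 11 does as well, so 11 is the unique centroid.

11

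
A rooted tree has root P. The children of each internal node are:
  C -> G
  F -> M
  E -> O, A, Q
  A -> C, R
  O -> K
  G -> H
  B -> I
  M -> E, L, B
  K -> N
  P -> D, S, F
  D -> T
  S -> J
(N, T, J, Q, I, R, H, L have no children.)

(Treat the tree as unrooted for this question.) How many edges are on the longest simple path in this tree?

9

A longest path is H – G – C – A – E – M – F – P – D – T, with 9 edges.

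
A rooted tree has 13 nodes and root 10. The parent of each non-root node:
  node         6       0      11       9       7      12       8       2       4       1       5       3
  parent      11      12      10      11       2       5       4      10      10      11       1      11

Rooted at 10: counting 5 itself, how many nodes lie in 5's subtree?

The subtree rooted at 5 contains: 5, 12, 0 — 3 nodes.

3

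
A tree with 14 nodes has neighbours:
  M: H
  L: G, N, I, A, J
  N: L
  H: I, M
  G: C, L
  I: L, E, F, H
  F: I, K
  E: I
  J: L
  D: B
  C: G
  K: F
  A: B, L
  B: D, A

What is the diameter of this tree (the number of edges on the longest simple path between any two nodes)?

BFS from D reaches K last, at distance 6; BFS from K confirms no node is farther.
Path: D-B-A-L-I-F-K.

6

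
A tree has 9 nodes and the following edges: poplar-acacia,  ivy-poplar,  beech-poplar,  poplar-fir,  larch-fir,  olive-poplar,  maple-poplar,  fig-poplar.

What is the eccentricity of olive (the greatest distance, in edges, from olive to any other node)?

3

Distances from olive peak at 3, attained at larch.
olive–poplar–fir–larch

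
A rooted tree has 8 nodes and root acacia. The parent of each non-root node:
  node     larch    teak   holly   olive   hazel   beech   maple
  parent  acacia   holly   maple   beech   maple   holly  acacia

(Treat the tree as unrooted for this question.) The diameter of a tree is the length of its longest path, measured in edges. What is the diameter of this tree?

BFS from olive reaches larch last, at distance 5; BFS from larch confirms no node is farther.
Path: olive – beech – holly – maple – acacia – larch.

5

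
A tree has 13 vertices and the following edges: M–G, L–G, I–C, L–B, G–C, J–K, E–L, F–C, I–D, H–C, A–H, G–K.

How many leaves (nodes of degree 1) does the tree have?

Degree-1 nodes: A, B, D, E, F, J, M — 7 of them.

7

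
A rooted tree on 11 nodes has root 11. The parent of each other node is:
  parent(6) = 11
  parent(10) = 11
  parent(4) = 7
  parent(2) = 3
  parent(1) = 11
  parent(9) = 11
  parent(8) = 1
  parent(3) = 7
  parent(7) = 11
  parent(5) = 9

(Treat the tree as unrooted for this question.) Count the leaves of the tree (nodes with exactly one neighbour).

6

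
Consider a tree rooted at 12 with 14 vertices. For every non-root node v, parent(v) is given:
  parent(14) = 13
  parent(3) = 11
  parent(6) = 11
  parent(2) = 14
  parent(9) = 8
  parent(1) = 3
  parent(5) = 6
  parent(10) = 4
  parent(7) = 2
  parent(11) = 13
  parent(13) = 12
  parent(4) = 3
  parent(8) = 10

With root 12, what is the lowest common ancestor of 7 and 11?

Path 7→root: 7 2 14 13 12; path 11→root: 11 13 12.
First common node: 13.

13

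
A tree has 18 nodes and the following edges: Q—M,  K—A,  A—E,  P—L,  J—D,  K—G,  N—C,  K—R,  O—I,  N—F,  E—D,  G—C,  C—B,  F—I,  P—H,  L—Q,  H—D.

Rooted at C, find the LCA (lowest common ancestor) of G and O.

C

G's ancestor chain is G, C and O's is O, I, F, N, C; they first meet at C.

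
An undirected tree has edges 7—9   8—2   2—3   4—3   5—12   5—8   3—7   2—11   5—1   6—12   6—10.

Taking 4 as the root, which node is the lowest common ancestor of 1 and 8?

8

Path 1→root: 1 5 8 2 3 4; path 8→root: 8 2 3 4.
First common node: 8.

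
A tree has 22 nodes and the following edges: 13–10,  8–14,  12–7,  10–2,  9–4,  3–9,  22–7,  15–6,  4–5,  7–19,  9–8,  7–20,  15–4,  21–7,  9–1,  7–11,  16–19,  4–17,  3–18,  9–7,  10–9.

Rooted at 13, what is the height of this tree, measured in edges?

A deepest node is 16, reached by 13 → 10 → 9 → 7 → 19 → 16.
That path has 5 edges, so the height is 5.

5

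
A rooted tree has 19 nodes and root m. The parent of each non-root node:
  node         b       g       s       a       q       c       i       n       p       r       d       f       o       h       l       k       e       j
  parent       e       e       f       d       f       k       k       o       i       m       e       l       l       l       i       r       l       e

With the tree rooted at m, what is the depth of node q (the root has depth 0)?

6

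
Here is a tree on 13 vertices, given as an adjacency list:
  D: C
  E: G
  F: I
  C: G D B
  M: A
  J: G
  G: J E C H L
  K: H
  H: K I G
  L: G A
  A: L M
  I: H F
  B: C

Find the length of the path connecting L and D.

The path is L - G - C - D, which has 3 edges.

3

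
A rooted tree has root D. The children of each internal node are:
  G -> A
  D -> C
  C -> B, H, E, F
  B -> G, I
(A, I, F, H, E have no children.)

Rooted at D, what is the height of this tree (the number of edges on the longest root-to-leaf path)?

4

A sits deepest: D → C → B → G → A — 4 edges from the root.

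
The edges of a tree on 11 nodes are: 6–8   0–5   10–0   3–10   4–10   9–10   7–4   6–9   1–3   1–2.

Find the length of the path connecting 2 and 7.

5

2 - 1 - 3 - 10 - 4 - 7: 5 edges.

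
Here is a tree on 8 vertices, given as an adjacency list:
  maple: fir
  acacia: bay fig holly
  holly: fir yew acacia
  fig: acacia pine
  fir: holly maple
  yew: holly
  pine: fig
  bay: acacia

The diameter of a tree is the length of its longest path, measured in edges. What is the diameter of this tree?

5

BFS from maple reaches pine last, at distance 5; BFS from pine confirms no node is farther.
Path: maple-fir-holly-acacia-fig-pine.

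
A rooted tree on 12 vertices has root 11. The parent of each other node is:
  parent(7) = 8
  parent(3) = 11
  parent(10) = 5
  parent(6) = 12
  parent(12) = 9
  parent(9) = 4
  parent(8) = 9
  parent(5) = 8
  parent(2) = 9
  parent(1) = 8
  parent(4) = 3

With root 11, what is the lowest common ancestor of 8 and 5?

Ancestors of 8 (toward the root): 8, 9, 4, 3, 11.
Ancestors of 5: 5, 8, 9, 4, 3, 11.
The deepest node appearing in both lists is 8.

8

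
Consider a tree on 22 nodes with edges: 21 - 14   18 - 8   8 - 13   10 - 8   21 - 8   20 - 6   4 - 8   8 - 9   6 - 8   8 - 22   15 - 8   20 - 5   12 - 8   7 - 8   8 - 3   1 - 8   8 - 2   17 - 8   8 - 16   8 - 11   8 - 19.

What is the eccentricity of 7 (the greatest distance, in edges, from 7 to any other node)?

A farthest node from 7 is 5.
The path 7-8-6-20-5 has 4 edges.

4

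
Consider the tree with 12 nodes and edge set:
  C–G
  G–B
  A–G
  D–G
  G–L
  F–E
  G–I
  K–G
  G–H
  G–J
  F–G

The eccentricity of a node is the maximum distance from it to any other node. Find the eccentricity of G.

2

Distances from G peak at 2, attained at E.
G–F–E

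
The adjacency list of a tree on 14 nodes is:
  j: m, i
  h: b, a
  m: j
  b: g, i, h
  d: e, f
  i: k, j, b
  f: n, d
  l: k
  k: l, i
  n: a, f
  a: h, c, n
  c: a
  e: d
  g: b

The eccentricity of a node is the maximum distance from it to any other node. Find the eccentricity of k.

8

A farthest node from k is e.
The path k – i – b – h – a – n – f – d – e has 8 edges.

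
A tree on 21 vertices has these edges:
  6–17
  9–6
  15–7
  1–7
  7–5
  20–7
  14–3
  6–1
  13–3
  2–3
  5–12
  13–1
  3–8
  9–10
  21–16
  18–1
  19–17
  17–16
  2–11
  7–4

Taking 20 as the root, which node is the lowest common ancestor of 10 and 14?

Ancestors of 10 (toward the root): 10, 9, 6, 1, 7, 20.
Ancestors of 14: 14, 3, 13, 1, 7, 20.
The deepest node appearing in both lists is 1.

1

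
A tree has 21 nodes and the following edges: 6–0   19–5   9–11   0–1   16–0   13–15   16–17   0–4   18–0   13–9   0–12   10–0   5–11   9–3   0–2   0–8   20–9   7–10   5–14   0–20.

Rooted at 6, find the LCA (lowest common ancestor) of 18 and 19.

Ancestors of 18 (toward the root): 18, 0, 6.
Ancestors of 19: 19, 5, 11, 9, 20, 0, 6.
The deepest node appearing in both lists is 0.

0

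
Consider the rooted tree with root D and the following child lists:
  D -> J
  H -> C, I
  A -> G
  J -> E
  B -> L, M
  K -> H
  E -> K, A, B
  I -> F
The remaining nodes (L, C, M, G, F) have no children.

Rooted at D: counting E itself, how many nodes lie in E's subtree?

11

The subtree rooted at E contains: E, K, B, A, H, M, L, G, C, I, F — 11 nodes.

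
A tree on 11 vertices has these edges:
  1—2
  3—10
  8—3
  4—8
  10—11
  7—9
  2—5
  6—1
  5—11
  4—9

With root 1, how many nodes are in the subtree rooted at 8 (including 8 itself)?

Descendants of 8 (including itself): 8, 4, 9, 7. That's 4.

4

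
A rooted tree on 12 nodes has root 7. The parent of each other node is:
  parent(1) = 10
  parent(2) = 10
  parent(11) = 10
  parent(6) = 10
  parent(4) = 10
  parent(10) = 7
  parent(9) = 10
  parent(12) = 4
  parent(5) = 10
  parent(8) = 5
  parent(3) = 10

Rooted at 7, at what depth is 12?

Climbing from 12 to the root: 12–4–10–7. That's 3 steps.

3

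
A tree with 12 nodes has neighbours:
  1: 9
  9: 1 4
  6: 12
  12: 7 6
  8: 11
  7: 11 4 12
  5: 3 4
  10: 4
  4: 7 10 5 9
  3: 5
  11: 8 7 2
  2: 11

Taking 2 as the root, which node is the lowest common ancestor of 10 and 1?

4

Ancestors of 10 (toward the root): 10, 4, 7, 11, 2.
Ancestors of 1: 1, 9, 4, 7, 11, 2.
The deepest node appearing in both lists is 4.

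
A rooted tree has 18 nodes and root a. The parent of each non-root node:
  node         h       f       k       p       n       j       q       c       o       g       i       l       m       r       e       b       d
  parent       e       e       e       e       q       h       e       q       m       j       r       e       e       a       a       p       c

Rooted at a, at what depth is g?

4

Path from a to g: a → e → h → j → g, which has 4 edges.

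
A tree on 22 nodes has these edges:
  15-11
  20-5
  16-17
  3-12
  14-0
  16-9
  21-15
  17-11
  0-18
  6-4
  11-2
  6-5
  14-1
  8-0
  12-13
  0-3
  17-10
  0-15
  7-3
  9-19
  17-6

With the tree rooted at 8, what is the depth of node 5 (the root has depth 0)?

Climbing from 5 to the root: 5–6–17–11–15–0–8. That's 6 steps.

6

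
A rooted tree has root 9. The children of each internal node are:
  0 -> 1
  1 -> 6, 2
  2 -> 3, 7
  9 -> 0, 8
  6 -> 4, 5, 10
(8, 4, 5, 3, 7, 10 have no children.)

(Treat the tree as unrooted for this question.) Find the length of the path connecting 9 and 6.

The path is 9 - 0 - 1 - 6, which has 3 edges.

3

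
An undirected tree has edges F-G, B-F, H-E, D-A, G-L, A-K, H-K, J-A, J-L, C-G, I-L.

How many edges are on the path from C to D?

C–G–L–J–A–D: 5 edges.

5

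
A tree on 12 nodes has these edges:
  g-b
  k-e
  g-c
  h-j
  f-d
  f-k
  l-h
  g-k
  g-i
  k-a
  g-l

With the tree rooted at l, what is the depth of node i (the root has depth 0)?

2

Climbing from i to the root: i → g → l. That's 2 steps.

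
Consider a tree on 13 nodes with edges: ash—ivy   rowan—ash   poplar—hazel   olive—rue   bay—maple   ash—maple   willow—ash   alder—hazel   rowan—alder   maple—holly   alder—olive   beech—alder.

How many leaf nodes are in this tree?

7

The leaves are bay, beech, holly, ivy, poplar, rue, willow.
That is 7 leaves.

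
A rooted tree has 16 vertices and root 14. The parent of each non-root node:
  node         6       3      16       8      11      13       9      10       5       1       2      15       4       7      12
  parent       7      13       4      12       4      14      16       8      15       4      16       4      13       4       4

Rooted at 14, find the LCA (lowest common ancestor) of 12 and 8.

Path 12→root: 12 4 13 14; path 8→root: 8 12 4 13 14.
First common node: 12.

12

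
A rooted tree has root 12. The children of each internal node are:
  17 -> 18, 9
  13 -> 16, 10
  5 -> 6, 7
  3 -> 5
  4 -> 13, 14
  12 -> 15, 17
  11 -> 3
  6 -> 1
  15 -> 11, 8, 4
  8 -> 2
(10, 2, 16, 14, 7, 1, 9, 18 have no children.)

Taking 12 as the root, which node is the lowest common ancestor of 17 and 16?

12

Path 17→root: 17 12; path 16→root: 16 13 4 15 12.
First common node: 12.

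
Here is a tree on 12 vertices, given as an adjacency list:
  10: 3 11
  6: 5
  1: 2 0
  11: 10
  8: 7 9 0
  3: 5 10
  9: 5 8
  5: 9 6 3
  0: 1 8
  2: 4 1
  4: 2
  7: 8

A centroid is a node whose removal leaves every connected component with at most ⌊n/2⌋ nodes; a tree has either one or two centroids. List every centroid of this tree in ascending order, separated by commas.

8, 9

Delete 8: the remaining components have sizes 6, 4, 1. Max 6 ≤ 6, so 8 is a centroid.
9 is adjacent to 8 and is also a centroid (the largest component after removing it is likewise 6).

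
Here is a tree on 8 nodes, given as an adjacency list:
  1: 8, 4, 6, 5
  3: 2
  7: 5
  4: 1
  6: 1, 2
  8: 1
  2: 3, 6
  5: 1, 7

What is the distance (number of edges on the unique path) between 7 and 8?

3

Walking from 7: 7 – 5 – 1 – 8. Length 3.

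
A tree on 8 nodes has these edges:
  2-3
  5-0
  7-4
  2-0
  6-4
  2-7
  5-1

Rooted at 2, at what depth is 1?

3

Climbing from 1 to the root: 1–5–0–2. That's 3 steps.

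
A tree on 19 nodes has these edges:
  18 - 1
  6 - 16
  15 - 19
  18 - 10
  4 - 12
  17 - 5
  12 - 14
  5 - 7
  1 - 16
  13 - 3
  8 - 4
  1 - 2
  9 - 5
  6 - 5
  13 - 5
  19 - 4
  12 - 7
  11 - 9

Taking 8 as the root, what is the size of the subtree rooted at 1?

4

Descendants of 1 (including itself): 1, 18, 2, 10. That's 4.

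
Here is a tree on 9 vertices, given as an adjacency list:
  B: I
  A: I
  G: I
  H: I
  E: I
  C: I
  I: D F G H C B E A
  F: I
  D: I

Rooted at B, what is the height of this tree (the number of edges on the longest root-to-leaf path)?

The longest root-to-leaf path is B → I → G (2 edges).

2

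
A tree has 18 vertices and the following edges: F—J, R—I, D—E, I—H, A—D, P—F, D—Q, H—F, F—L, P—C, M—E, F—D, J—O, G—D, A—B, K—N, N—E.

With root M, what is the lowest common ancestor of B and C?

D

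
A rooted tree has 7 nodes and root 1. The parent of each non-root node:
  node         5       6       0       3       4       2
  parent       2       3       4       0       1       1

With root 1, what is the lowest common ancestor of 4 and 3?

4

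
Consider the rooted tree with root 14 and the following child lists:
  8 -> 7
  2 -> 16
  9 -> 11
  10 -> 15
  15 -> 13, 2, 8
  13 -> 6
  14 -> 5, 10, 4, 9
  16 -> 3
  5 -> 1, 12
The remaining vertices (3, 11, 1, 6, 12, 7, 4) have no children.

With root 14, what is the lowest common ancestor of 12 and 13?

14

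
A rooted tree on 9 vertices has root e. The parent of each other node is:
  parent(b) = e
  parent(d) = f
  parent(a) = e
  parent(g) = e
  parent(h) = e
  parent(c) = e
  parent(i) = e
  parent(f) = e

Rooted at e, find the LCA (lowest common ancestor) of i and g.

Ancestors of i (toward the root): i, e.
Ancestors of g: g, e.
The deepest node appearing in both lists is e.

e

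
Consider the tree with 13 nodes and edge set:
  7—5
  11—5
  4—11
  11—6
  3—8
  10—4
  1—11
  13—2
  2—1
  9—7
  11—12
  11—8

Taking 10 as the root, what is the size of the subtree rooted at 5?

3

The subtree rooted at 5 contains: 5, 7, 9 — 3 nodes.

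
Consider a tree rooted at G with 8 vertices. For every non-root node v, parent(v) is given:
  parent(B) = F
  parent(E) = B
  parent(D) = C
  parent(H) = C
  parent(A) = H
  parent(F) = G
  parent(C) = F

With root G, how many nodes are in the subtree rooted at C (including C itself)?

C's subtree: {C, D, H, A}, size 4.

4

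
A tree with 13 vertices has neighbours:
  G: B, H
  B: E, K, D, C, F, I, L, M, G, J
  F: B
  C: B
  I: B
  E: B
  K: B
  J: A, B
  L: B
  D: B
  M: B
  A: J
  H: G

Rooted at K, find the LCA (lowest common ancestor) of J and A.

J

Ancestors of J (toward the root): J, B, K.
Ancestors of A: A, J, B, K.
The deepest node appearing in both lists is J.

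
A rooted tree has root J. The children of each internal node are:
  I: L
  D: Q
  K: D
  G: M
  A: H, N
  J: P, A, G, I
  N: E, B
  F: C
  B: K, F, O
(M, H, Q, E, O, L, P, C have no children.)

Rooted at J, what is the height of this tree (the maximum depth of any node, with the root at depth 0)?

A deepest node is Q, reached by J–A–N–B–K–D–Q.
That path has 6 edges, so the height is 6.

6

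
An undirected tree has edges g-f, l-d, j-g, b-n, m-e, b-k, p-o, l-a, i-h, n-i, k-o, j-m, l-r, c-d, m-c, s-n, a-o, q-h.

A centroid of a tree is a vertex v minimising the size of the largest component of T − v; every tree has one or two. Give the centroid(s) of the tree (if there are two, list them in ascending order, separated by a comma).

a

If a is removed the pieces have sizes 9, 9, all ≤ ⌊19/2⌋ = 9.
No neighbour of a does as well, so a is the unique centroid.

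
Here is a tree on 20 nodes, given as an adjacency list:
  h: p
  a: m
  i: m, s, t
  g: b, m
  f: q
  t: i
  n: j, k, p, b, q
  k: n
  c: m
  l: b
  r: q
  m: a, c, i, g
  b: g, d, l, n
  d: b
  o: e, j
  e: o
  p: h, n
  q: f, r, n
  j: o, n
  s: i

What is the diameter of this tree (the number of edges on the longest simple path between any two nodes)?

8

A longest path is e–o–j–n–b–g–m–i–s, with 8 edges.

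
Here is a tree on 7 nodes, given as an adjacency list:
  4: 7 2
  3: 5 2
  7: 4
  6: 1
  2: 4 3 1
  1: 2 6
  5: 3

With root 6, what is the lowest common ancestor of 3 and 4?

Ancestors of 3 (toward the root): 3, 2, 1, 6.
Ancestors of 4: 4, 2, 1, 6.
The deepest node appearing in both lists is 2.

2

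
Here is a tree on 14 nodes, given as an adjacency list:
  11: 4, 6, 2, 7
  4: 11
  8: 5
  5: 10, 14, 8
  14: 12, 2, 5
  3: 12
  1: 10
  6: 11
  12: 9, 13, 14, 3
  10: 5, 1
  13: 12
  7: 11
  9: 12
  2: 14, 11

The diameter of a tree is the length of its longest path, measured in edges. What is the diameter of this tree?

BFS from 4 reaches 1 last, at distance 6; BFS from 1 confirms no node is farther.
Path: 4 - 11 - 2 - 14 - 5 - 10 - 1.

6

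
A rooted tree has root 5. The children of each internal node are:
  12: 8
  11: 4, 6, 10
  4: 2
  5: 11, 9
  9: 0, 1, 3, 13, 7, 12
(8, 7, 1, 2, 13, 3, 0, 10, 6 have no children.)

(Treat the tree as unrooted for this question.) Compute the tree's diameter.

6

Starting from 2, a farthest node is 8 at distance 6.
One longest path: 2-4-11-5-9-12-8.
So the diameter is 6.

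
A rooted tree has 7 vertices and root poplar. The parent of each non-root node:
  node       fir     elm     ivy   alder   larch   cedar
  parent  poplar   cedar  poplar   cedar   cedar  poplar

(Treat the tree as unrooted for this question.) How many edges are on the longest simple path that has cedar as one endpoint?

2

A farthest node from cedar is fir (ivy also at distance 2).
The path cedar – poplar – fir has 2 edges.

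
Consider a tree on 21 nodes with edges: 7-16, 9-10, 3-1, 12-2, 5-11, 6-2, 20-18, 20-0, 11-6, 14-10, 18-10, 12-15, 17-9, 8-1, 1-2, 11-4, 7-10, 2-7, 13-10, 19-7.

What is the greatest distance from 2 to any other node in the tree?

5

Distances from 2 peak at 5, attained at 0.
2 – 7 – 10 – 18 – 20 – 0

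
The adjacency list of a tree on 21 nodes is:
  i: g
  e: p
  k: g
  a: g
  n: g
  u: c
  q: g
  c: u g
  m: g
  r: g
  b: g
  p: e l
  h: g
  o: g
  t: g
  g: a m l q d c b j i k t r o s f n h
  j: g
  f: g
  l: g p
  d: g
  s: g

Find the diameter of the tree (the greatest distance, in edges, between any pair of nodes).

5

BFS from e reaches u last, at distance 5; BFS from u confirms no node is farther.
Path: e - p - l - g - c - u.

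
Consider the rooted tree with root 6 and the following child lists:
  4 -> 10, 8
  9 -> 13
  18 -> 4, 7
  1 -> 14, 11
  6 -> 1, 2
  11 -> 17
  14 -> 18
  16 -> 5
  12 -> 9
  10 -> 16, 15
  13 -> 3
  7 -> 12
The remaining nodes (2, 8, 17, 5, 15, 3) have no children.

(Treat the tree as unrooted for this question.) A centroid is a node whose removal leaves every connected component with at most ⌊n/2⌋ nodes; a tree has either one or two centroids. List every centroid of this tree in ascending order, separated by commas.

Delete 18: the remaining components have sizes 6, 6, 5. Max 6 ≤ 9, so 18 is a centroid.
Every other node leaves some component of size > 9, so the centroid is unique.

18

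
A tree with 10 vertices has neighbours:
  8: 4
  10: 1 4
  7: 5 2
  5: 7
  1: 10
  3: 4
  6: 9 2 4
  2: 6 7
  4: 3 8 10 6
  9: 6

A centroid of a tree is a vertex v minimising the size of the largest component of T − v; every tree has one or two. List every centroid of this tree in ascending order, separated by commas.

4, 6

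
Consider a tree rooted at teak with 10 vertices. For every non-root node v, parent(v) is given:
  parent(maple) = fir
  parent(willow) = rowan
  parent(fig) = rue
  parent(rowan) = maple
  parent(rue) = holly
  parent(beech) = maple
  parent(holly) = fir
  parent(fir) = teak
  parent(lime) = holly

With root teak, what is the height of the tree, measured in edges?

4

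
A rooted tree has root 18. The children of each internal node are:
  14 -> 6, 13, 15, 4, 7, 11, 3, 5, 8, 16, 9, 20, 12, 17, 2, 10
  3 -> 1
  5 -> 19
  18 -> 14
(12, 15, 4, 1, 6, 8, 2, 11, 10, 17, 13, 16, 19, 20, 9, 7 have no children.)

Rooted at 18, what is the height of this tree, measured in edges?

3

19 sits deepest: 18 → 14 → 5 → 19 — 3 edges from the root.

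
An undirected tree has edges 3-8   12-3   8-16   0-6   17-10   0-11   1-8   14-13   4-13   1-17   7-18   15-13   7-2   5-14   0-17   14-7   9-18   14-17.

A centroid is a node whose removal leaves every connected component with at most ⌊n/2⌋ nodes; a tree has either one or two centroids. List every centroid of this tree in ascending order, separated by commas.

17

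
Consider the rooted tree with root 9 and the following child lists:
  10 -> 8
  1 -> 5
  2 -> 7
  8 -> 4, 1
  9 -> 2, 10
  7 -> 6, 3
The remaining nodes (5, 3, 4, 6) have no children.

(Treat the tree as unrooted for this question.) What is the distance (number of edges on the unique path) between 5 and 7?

6

The path is 5–1–8–10–9–2–7, which has 6 edges.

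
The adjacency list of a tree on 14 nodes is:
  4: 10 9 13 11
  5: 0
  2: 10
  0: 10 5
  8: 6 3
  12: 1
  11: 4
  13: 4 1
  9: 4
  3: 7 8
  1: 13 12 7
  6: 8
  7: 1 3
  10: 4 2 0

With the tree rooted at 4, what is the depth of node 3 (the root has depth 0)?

4

Path from 4 to 3: 4 → 13 → 1 → 7 → 3, which has 4 edges.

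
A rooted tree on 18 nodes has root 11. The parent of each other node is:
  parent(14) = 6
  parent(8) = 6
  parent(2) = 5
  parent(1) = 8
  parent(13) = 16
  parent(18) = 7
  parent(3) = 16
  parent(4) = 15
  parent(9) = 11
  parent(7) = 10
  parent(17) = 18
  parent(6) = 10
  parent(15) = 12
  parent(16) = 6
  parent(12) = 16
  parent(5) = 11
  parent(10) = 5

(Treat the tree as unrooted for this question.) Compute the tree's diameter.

Starting from 4, a farthest node is 9 at distance 8.
One longest path: 4-15-12-16-6-10-5-11-9.
So the diameter is 8.

8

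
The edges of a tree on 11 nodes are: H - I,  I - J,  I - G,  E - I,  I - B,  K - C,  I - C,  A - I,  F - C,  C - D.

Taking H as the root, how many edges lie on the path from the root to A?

H – I – A — 2 edges.

2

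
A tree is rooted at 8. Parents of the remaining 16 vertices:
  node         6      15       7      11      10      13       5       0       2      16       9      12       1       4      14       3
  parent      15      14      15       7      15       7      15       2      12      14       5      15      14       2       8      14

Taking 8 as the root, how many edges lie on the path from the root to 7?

3

8–14–15–7 — 3 edges.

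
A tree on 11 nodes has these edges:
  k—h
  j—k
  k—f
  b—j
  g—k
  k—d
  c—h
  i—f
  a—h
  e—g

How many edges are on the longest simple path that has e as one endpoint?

4

The node farthest from e is a (b, c, i also at distance 4), via e – g – k – h – a — 4 edges.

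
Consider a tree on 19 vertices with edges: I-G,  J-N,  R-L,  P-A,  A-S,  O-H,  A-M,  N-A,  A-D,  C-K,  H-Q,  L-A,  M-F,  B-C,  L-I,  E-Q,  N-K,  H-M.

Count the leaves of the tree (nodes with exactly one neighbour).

Degree-1 nodes: B, D, E, F, G, J, O, P, R, S — 10 of them.

10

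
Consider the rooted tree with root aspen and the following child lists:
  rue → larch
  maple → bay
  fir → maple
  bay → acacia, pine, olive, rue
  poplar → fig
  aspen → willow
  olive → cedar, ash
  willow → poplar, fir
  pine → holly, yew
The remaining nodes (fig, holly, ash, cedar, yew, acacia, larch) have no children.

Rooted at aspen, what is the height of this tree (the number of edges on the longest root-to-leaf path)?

6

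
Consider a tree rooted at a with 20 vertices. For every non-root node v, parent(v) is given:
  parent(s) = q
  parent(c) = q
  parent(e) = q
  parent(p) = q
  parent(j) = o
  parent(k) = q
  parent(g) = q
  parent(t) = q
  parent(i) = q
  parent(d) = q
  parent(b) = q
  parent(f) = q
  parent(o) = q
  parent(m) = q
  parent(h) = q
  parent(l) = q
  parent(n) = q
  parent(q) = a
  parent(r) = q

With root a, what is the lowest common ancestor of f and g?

Ancestors of f (toward the root): f, q, a.
Ancestors of g: g, q, a.
The deepest node appearing in both lists is q.

q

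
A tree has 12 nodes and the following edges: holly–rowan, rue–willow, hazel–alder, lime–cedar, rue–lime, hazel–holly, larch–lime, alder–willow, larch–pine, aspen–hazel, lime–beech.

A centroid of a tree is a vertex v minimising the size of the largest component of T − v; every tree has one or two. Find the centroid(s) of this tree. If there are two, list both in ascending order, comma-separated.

rue, willow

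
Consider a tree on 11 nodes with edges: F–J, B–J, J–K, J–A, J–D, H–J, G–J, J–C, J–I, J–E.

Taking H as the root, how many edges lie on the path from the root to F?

Climbing from F to the root: F → J → H. That's 2 steps.

2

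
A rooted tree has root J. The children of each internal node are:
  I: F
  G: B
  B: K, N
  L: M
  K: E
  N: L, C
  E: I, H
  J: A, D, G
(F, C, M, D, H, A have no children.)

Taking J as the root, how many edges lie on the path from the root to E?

Path from J to E: J – G – B – K – E, which has 4 edges.

4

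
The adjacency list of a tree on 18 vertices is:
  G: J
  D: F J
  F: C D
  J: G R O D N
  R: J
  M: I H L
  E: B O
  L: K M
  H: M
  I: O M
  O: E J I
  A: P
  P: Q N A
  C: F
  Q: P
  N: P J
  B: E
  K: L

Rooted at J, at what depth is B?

3

Path from J to B: J – O – E – B, which has 3 edges.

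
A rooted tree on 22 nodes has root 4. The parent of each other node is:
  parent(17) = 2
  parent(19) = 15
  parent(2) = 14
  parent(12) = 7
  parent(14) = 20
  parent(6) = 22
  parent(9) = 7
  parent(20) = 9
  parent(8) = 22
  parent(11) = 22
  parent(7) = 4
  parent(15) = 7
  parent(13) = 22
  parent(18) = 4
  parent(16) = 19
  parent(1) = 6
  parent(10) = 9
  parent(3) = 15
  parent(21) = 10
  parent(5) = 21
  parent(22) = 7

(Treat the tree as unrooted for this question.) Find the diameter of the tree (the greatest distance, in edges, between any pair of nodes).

8

BFS from 17 reaches 1 last, at distance 8; BFS from 1 confirms no node is farther.
Path: 17–2–14–20–9–7–22–6–1.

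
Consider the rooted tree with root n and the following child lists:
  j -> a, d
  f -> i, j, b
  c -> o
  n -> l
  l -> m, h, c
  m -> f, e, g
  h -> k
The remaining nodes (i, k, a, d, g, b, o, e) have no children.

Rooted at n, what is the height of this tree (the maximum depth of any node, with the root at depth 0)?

5

A deepest node is d, reached by n–l–m–f–j–d.
That path has 5 edges, so the height is 5.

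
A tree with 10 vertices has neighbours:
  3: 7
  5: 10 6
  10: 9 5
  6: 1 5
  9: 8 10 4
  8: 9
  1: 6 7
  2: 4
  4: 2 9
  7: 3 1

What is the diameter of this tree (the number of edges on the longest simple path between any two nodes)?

8

Starting from 2, a farthest node is 3 at distance 8.
One longest path: 2-4-9-10-5-6-1-7-3.
So the diameter is 8.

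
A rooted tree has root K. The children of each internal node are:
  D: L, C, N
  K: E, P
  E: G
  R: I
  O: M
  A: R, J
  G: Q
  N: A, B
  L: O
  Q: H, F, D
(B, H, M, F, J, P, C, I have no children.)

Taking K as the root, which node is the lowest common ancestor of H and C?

Ancestors of H (toward the root): H, Q, G, E, K.
Ancestors of C: C, D, Q, G, E, K.
The deepest node appearing in both lists is Q.

Q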